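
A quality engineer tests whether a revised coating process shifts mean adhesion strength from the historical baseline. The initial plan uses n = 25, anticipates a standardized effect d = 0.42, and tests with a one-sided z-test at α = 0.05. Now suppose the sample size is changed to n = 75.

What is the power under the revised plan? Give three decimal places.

With n = 75: δ = d·√n = 0.42 × √75 = 3.6373. Critical value z_{0.05} = 1.645.
Revised power = Φ(δ − 1.645) = Φ(1.992) = 0.9768.

Power ≈ 0.977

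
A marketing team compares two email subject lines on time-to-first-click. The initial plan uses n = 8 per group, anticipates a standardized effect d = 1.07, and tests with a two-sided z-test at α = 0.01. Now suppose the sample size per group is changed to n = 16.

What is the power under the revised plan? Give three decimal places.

With n = 16 per group: δ = d·√(n/2) = 1.07 × √(16/2) = 3.0264. Critical value z_{0.005} = 2.576.
Revised power = Φ(δ − 2.576) + Φ(−δ − 2.576) = Φ(0.451) + Φ(-5.602) = 0.6739 + 0.0000 = 0.6739.

Power ≈ 0.674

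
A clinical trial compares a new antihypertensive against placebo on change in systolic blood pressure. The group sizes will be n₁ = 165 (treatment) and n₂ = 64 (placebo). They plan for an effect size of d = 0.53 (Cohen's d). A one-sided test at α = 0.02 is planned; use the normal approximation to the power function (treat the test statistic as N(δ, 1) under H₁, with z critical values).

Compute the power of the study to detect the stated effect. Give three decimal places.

Power ≈ 0.939

Noncentrality parameter: δ = d / √(1/n₁ + 1/n₂) = 0.53 / √(1/165 + 1/64) = 3.5991
One-sided α = 0.02 → critical value z_{0.02} = 2.054.
Power = P(Z > 2.054 − δ) = Φ(1.545) = 0.9389.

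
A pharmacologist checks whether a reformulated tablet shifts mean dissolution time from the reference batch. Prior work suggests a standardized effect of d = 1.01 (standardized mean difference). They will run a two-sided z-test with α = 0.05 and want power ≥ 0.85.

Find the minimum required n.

n = 9

Set Φ(δ − 1.960) = 0.85; then δ − 1.960 = Φ⁻¹(0.85) = 1.036, giving δ = 2.996.
(Ignoring the negligible lower-tail rejection probability gives the usual closed-form inversion.)
δ = d·√n ⇒ n = (δ/d)² = (2.996 / 1.01)² = 8.80.
Rounding up, n = 9.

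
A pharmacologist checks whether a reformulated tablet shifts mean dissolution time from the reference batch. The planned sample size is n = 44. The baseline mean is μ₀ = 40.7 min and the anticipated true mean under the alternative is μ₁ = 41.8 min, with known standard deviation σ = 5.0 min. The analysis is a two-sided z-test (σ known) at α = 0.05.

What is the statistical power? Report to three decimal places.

Power ≈ 0.309

Standardized effect: d = |μ₁ − μ₀| / σ = |41.8 − 40.7| / 5.0 = 0.2200
Noncentrality parameter: δ = d·√n = 0.2200 × √44 = 1.4593
Critical value for a two-sided test at α = 0.05: z_{α/2} = 1.960.
Power = Φ(δ − 1.960) + Φ(−δ − 1.960) = Φ(-0.501) + Φ(-3.419) = 0.3083 + 0.0003 = 0.3086.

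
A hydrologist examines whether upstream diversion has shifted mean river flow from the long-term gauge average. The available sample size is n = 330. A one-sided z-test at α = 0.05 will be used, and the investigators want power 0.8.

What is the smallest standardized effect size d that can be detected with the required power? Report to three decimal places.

Required noncentrality: δ = z_{0.05} + z_{0.20} = 1.645 + 0.842 = 2.486.
δ = d·√n ⇒ d = δ/√n = 2.486/√330 = 0.1369.

d ≈ 0.137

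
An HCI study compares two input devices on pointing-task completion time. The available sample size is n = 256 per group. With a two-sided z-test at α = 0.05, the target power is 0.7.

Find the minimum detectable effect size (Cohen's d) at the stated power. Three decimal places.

d ≈ 0.220

Required noncentrality: δ = z_{0.025} + z_{0.30} = 1.960 + 0.524 = 2.484.
(The second rejection-region term Φ(−δ − z_{α/2}) is negligible and dropped.)
δ = d·√(n/2) ⇒ d = δ/√(n/2) = 2.484/√(256/2) = 0.2196.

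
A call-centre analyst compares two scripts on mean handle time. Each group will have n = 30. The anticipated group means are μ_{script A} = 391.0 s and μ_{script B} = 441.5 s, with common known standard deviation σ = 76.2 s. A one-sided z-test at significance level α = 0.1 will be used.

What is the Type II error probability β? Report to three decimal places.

Standardized effect: d = |μ_{script A} − μ_{script B}| / σ = |391.0 − 441.5| / 76.2 = 0.6627
Noncentrality parameter: δ = d·√(n/2) = 0.6627 × √(30/2) = 2.5667
Critical value for a one-sided test at α = 0.1: z_α = 1.282.
Power = P(Z > 1.282 − δ) = Φ(1.285) = 0.9006.
Type II error: β = 1 − power = 1 − 0.9006 = 0.0994.

β ≈ 0.099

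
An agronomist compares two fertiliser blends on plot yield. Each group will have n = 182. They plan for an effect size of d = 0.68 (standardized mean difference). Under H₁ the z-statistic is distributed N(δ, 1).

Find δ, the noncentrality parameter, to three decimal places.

δ ≈ 6.487

δ = d·√(n/2) = 0.68 × √(182/2) = 6.4868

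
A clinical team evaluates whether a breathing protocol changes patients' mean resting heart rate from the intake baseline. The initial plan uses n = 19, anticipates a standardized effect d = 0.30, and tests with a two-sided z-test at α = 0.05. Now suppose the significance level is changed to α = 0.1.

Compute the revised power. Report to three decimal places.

δ = d·√n = 0.30 × √19 = 1.3077 (unchanged). New critical value: z_{0.05} = 1.645.
Revised power = Φ(δ − 1.645) + Φ(−δ − 1.645) = Φ(-0.337) + Φ(-2.953) = 0.3680 + 0.0016 = 0.3696.

Power ≈ 0.370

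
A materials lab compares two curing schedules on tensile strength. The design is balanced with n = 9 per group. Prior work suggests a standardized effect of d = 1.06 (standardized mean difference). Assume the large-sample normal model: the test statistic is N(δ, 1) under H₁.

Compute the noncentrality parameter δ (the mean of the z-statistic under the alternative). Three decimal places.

δ ≈ 2.249

δ = d·√(n/2) = 1.06 × √(9/2) = 2.2486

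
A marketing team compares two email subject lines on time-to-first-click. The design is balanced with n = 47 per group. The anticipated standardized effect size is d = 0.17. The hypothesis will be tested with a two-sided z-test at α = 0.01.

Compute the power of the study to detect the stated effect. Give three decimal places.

Noncentrality parameter: δ = d·√(n/2) = 0.17 × √(47/2) = 0.8241
Two-sided α = 0.01 → critical value z_{0.005} = 2.576.
Power = Φ(δ − 2.576) + Φ(−δ − 2.576) = Φ(-1.752) + Φ(-3.400) = 0.0399 + 0.0003 = 0.0402.

Power ≈ 0.040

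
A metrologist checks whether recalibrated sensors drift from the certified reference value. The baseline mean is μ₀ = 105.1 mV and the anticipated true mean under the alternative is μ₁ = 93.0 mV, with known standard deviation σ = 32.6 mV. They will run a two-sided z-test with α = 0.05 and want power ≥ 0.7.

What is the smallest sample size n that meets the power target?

Standardized effect: d = |μ₁ − μ₀| / σ = |93.0 − 105.1| / 32.6 = 0.3712
For power 0.7 need Φ(δ − z_{0.025}) = 0.7, so δ = z_{0.025} + z_{0.30} = 1.960 + 0.524 = 2.484.
(Ignoring the negligible lower-tail rejection probability gives the usual closed-form inversion.)
δ = d·√n ⇒ n = (δ/d)² = (2.484 / 0.3712)² = 44.80.
Rounding up, n = 45.

n = 45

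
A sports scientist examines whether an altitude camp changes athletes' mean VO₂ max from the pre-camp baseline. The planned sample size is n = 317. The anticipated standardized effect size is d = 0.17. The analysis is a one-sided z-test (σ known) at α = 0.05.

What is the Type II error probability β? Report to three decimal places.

Noncentrality parameter: δ = d·√n = 0.17 × √317 = 3.0268
One-sided α = 0.05 → critical value z_{0.05} = 1.645.
Power = Φ(δ − 1.645) = Φ(1.382) = 0.9165.
Type II error: β = 1 − power = 1 − 0.9165 = 0.0835.

β ≈ 0.083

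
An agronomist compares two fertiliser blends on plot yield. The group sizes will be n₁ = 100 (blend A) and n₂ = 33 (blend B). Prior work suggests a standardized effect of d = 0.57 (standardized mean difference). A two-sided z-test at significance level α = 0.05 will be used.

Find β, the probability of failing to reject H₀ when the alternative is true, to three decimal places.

β ≈ 0.190

Noncentrality parameter: δ = d / √(1/n₁ + 1/n₂) = 0.57 / √(1/100 + 1/33) = 2.8393
Two-sided α = 0.05 → critical value z_{0.025} = 1.960.
Power = Φ(δ − 1.960) + Φ(−δ − 1.960) = Φ(0.879) + Φ(-4.799) = 0.8104 + 0.0000 = 0.8104.
Type II error: β = 1 − power = 1 − 0.8104 = 0.1896.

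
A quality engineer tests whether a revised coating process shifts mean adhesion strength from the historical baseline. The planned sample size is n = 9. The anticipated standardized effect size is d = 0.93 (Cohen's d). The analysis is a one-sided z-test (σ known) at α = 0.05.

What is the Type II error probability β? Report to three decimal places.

β ≈ 0.126

Noncentrality parameter: δ = d·√n = 0.93 × √9 = 2.7900
Critical value for a one-sided test at α = 0.05: z_α = 1.645.
Power = P(Z > 1.645 − δ) = Φ(1.145) = 0.8739.
Type II error: β = 1 − power = 1 − 0.8739 = 0.1261.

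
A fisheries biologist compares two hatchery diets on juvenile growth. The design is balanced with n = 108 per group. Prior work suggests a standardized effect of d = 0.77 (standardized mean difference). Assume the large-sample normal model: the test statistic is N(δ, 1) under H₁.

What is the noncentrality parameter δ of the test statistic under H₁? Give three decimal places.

δ ≈ 5.658

The noncentrality parameter scales effect size by the design's sample-size factor: δ = d·√(n/2) = 0.77 × √(108/2) = 5.6583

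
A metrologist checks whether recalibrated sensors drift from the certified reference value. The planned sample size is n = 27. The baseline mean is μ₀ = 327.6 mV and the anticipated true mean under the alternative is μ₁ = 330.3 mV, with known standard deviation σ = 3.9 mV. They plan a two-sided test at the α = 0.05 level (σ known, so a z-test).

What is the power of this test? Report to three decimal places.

Power ≈ 0.949

Standardized effect: d = |μ₁ − μ₀| / σ = |330.3 − 327.6| / 3.9 = 0.6923
Noncentrality parameter: δ = d·√n = 0.6923 × √27 = 3.5973
Critical value for a two-sided test at α = 0.05: z_{α/2} = 1.960.
Power = Φ(δ − 1.960) + Φ(−δ − 1.960) = Φ(1.637) + Φ(-5.557) = 0.9492 + 0.0000 = 0.9492.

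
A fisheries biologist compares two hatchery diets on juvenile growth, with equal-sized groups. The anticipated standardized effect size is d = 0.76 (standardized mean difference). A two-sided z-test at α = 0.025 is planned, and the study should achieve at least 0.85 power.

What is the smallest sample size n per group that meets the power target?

n = 38 per group

Set Φ(δ − 2.241) = 0.85; then δ − 2.241 = Φ⁻¹(0.85) = 1.036, giving δ = 3.278.
(Ignoring the negligible lower-tail rejection probability gives the usual closed-form inversion.)
δ = d·√(n/2) ⇒ n = 2(δ/d)² = 2 × (3.278 / 0.76)² = 37.20.
Round up to the next whole unit.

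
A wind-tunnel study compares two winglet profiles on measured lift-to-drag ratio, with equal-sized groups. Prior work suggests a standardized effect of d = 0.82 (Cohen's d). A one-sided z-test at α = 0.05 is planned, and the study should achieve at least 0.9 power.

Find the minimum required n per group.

For power 0.9 need Φ(δ − z_{0.05}) = 0.9, so δ = z_{0.05} + z_{0.10} = 1.645 + 1.282 = 2.926.
δ = d·√(n/2) ⇒ n = 2(δ/d)² = 2 × (2.926 / 0.82)² = 25.47.
Rounding up, n = 26 per group.

n = 26 per group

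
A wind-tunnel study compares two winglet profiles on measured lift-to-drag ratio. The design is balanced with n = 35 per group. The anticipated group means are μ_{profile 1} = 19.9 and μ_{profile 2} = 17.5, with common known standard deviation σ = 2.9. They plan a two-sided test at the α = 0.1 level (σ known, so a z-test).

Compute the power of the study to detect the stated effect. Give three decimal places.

Power ≈ 0.965

Standardized effect: d = |μ_{profile 1} − μ_{profile 2}| / σ = |19.9 − 17.5| / 2.9 = 0.8276
Noncentrality parameter: δ = d·√(n/2) = 0.8276 × √(35/2) = 3.4620
Two-sided α = 0.1 → critical value z_{0.05} = 1.645.
Power = Φ(δ − 1.645) + Φ(−δ − 1.645) = Φ(1.817) + Φ(-5.107) = 0.9654 + 0.0000 = 0.9654.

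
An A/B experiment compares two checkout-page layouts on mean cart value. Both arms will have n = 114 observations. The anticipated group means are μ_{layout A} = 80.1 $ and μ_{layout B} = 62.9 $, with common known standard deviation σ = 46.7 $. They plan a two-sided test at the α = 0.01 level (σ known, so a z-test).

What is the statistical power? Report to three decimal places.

Standardized effect: d = |μ_{layout A} − μ_{layout B}| / σ = |80.1 − 62.9| / 46.7 = 0.3683
Noncentrality parameter: δ = d·√(n/2) = 0.3683 × √(114/2) = 2.7807
Two-sided α = 0.01 → critical value z_{0.005} = 2.576.
Power = Φ(δ − 2.576) + Φ(−δ − 2.576) = Φ(0.205) + Φ(-5.356) = 0.5812 + 0.0000 = 0.5812.

Power ≈ 0.581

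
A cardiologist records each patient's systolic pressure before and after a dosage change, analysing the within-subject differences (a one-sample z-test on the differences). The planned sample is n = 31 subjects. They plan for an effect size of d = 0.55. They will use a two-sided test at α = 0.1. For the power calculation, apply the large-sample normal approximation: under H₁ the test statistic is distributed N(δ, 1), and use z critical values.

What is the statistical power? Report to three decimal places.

Noncentrality parameter: λ = d·√n = 0.55 × √31 = 3.0623
Two-sided α = 0.1 → critical value z_{0.05} = 1.645.
Power = Φ(λ − 1.645) + Φ(−λ − 1.645) = Φ(1.417) + Φ(-4.707) = 0.9218 + 0.0000 = 0.9218.

Power ≈ 0.922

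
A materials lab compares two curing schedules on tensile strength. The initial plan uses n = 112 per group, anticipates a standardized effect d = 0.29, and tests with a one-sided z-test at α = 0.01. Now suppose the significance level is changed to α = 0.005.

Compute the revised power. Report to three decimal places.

Power ≈ 0.342

δ = d·√(n/2) = 0.29 × √(112/2) = 2.1702 (unchanged). New critical value: z_{0.005} = 2.576.
Revised power = P(Z > 2.576 − δ) = Φ(-0.406) = 0.3425.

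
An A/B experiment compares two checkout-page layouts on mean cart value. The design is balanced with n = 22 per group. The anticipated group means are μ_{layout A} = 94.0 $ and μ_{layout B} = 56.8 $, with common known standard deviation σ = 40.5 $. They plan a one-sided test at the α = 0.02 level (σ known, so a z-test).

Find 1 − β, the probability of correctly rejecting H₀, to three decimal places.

Standardized effect: d = |μ_{layout A} − μ_{layout B}| / σ = |94.0 − 56.8| / 40.5 = 0.9185
Noncentrality parameter: δ = d·√(n/2) = 0.9185 × √(22/2) = 3.0464
One-sided α = 0.02 → critical value z_{0.02} = 2.054.
Power = P(Z > 2.054 − δ) = Φ(0.993) = 0.8396.

Power ≈ 0.840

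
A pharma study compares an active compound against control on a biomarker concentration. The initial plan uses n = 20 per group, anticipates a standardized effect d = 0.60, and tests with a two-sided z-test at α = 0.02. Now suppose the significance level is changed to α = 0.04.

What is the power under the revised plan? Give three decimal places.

Power ≈ 0.438

δ = d·√(n/2) = 0.60 × √(20/2) = 1.8974 (unchanged). New critical value: z_{0.02} = 2.054.
Revised power = Φ(δ − 2.054) + Φ(−δ − 2.054) = Φ(-0.156) + Φ(-3.951) = 0.4379 + 0.0000 = 0.4379.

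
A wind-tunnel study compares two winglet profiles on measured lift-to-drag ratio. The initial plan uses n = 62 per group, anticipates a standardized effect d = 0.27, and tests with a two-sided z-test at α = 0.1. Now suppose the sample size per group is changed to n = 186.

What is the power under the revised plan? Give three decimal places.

With n = 186 per group: δ = d·√(n/2) = 0.27 × √(186/2) = 2.6038. Critical value z_{0.05} = 1.645.
Revised power = Φ(δ − 1.645) + Φ(−δ − 1.645) = Φ(0.959) + Φ(-4.249) = 0.8312 + 0.0000 = 0.8312.

Power ≈ 0.831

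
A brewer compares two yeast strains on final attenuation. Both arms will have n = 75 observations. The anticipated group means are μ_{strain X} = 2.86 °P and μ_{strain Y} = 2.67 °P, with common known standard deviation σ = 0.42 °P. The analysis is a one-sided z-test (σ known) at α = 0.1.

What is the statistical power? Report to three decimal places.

Power ≈ 0.932

Standardized effect: d = |μ_{strain X} − μ_{strain Y}| / σ = |2.86 − 2.67| / 0.42 = 0.4524
Noncentrality parameter: λ = d·√(n/2) = 0.4524 × √(75/2) = 2.7703
One-sided α = 0.1 → critical value z_{0.1} = 1.282.
Power = Φ(λ − 1.282) = Φ(1.489) = 0.9317.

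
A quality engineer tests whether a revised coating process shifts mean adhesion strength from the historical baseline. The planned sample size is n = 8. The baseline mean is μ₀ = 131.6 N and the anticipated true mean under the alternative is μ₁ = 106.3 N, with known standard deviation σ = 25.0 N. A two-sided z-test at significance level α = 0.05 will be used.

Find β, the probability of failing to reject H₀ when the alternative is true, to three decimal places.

Standardized effect: d = |μ₁ − μ₀| / σ = |106.3 − 131.6| / 25.0 = 1.0120
Noncentrality parameter: δ = d·√n = 1.0120 × √8 = 2.8624
Two-sided α = 0.05 → critical value z_{0.025} = 1.960.
Power = Φ(δ − 1.960) + Φ(−δ − 1.960) = Φ(0.902) + Φ(-4.822) = 0.8166 + 0.0000 = 0.8166.
Type II error: β = 1 − power = 1 − 0.8166 = 0.1834.

β ≈ 0.183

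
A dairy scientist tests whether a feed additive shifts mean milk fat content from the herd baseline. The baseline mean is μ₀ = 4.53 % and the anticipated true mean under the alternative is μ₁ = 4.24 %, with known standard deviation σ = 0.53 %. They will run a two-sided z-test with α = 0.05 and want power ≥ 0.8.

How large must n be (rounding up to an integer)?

Standardized effect: d = |μ₁ − μ₀| / σ = |4.24 − 4.53| / 0.53 = 0.5472
Set Φ(δ − 1.960) = 0.8; then δ − 1.960 = Φ⁻¹(0.8) = 0.842, giving δ = 2.802.
(For δ > 0 the lower-tail rejection region contributes negligibly to power, so the one-term inversion is standard.)
δ = d·√n ⇒ n = (δ/d)² = (2.802 / 0.5472)² = 26.22.
Rounding up, n = 27.

n = 27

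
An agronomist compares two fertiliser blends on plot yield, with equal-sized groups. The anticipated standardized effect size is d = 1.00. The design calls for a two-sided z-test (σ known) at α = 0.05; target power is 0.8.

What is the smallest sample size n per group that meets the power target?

n = 16 per group

For power 0.8 need Φ(δ − z_{0.025}) = 0.8, so δ = z_{0.025} + z_{0.20} = 1.960 + 0.842 = 2.802.
(Ignoring the negligible lower-tail rejection probability gives the usual closed-form inversion.)
δ = d·√(n/2) ⇒ n = 2(δ/d)² = 2 × (2.802 / 1.00)² = 15.70.
Round up to the next whole unit.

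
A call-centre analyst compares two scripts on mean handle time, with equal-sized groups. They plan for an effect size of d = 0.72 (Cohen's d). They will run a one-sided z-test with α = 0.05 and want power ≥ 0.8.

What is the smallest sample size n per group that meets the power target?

n = 24 per group

For power 0.8 need Φ(δ − z_{0.05}) = 0.8, so δ = z_{0.05} + z_{0.20} = 1.645 + 0.842 = 2.486.
δ = d·√(n/2) ⇒ n = 2(δ/d)² = 2 × (2.486 / 0.72)² = 23.85.
Round up to the next whole unit.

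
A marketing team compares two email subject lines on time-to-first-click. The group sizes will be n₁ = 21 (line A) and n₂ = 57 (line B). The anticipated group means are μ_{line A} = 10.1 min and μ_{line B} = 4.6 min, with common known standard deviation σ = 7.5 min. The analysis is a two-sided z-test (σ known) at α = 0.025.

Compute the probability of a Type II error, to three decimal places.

β ≈ 0.264

Standardized effect: d = |μ_{line A} − μ_{line B}| / σ = |10.1 − 4.6| / 7.5 = 0.7333
Noncentrality parameter: δ = d / √(1/n₁ + 1/n₂) = 0.7333 / √(1/21 + 1/57) = 2.8728
Two-sided α = 0.025 → critical value z_{0.0125} = 2.241.
Power = Φ(δ − 2.241) + Φ(−δ − 2.241) = Φ(0.631) + Φ(-5.114) = 0.7361 + 0.0000 = 0.7361.
Type II error: β = 1 − power = 1 − 0.7361 = 0.2639.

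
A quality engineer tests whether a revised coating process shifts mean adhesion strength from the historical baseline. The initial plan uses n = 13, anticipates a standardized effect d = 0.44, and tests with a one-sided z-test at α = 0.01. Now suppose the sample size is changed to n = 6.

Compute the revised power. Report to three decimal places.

With n = 6: δ = d·√n = 0.44 × √6 = 1.0778. Critical value z_{0.01} = 2.326.
Revised power = P(Z > 2.326 − δ) = Φ(-1.249) = 0.1059.

Power ≈ 0.106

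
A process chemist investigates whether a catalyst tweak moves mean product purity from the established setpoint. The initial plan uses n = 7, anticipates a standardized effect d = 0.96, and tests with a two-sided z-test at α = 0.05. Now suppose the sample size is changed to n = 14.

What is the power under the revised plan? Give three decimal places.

Power ≈ 0.949

With n = 14: δ = d·√n = 0.96 × √14 = 3.5920. Critical value z_{0.025} = 1.960.
Revised power = Φ(δ − 1.960) + Φ(−δ − 1.960) = Φ(1.632) + Φ(-5.552) = 0.9487 + 0.0000 = 0.9487.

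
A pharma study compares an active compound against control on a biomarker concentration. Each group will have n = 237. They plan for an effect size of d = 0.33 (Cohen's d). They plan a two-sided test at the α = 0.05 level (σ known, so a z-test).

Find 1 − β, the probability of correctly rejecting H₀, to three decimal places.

Power ≈ 0.949

Noncentrality parameter: δ = d·√(n/2) = 0.33 × √(237/2) = 3.5923
Critical value for a two-sided test at α = 0.05: z_{α/2} = 1.960.
Power = Φ(δ − 1.960) + Φ(−δ − 1.960) = Φ(1.632) + Φ(-5.552) = 0.9487 + 0.0000 = 0.9487.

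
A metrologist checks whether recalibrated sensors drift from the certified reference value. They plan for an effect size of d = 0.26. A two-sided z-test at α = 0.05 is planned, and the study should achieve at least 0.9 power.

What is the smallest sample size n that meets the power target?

n = 156

For power 0.9 need Φ(δ − z_{0.025}) = 0.9, so δ = z_{0.025} + z_{0.10} = 1.960 + 1.282 = 3.242.
(The Φ(−δ − z_{α/2}) term is vanishingly small for δ > 0 and is dropped in the standard sample-size formula.)
δ = d·√n ⇒ n = (δ/d)² = (3.242 / 0.26)² = 155.44.
Round up to the next whole unit.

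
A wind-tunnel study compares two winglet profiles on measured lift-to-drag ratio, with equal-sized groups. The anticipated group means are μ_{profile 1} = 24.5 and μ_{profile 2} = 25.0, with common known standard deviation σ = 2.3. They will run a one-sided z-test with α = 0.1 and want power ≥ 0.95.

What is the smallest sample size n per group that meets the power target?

Standardized effect: d = |μ_{profile 1} − μ_{profile 2}| / σ = |24.5 − 25.0| / 2.3 = 0.2174
For power 0.95 need Φ(δ − z_{0.1}) = 0.95, so δ = z_{0.1} + z_{0.05} = 1.282 + 1.645 = 2.926.
δ = d·√(n/2) ⇒ n = 2(δ/d)² = 2 × (2.926 / 0.2174)² = 362.42.
Round up to the next whole unit.

n = 363 per group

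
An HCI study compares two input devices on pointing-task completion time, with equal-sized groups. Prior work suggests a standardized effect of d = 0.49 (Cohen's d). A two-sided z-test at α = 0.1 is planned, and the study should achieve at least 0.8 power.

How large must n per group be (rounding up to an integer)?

For power 0.8 need Φ(δ − z_{0.05}) = 0.8, so δ = z_{0.05} + z_{0.20} = 1.645 + 0.842 = 2.486.
(The Φ(−δ − z_{α/2}) term is vanishingly small for δ > 0 and is dropped in the standard sample-size formula.)
δ = d·√(n/2) ⇒ n = 2(δ/d)² = 2 × (2.486 / 0.49)² = 51.50.
Round up to the next whole unit.

n = 52 per group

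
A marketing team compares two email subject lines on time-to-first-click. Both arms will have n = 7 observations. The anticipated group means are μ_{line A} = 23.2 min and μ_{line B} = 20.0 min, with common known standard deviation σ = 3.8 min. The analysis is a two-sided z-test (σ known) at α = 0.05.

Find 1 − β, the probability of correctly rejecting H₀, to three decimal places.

Standardized effect: d = |μ_{line A} − μ_{line B}| / σ = |23.2 − 20.0| / 3.8 = 0.8421
Noncentrality parameter: δ = d·√(n/2) = 0.8421 × √(7/2) = 1.5754
Two-sided α = 0.05 → critical value z_{0.025} = 1.960.
Power = Φ(δ − 1.960) + Φ(−δ − 1.960) = Φ(-0.385) + Φ(-3.535) = 0.3503 + 0.0002 = 0.3505.

Power ≈ 0.350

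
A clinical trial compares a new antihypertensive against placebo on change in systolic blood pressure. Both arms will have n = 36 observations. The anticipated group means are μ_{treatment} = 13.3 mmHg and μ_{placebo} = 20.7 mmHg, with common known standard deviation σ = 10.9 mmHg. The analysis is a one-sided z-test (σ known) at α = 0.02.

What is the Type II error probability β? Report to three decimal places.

Standardized effect: d = |μ_{treatment} − μ_{placebo}| / σ = |13.3 − 20.7| / 10.9 = 0.6789
Noncentrality parameter: δ = d·√(n/2) = 0.6789 × √(36/2) = 2.8803
Critical value for a one-sided test at α = 0.02: z_α = 2.054.
Power = P(Z > 2.054 − δ) = Φ(0.827) = 0.7958.
Type II error: β = 1 − power = 1 − 0.7958 = 0.2042.

β ≈ 0.204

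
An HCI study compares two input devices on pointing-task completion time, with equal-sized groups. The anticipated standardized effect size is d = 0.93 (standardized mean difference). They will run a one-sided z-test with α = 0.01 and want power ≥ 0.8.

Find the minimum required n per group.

For power 0.8 need Φ(δ − z_{0.01}) = 0.8, so δ = z_{0.01} + z_{0.20} = 2.326 + 0.842 = 3.168.
δ = d·√(n/2) ⇒ n = 2(δ/d)² = 2 × (3.168 / 0.93)² = 23.21.
Round up to the next whole unit.

n = 24 per group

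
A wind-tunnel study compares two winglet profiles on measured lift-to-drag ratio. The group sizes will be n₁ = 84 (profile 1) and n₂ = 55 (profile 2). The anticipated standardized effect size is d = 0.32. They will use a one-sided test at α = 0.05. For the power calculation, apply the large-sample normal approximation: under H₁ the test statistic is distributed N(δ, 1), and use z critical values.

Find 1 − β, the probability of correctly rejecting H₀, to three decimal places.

Noncentrality parameter: δ = d / √(1/n₁ + 1/n₂) = 0.32 / √(1/84 + 1/55) = 1.8449
Critical value for a one-sided test at α = 0.05: z_α = 1.645.
Power = P(Z > 1.645 − δ) = Φ(0.200) = 0.5793.

Power ≈ 0.579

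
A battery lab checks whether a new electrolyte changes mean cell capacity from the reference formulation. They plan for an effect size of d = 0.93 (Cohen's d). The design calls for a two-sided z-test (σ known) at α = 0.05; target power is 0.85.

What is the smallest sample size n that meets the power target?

n = 11

For power 0.85 need Φ(δ − z_{0.025}) = 0.85, so δ = z_{0.025} + z_{0.15} = 1.960 + 1.036 = 2.996.
(The Φ(−δ − z_{α/2}) term is vanishingly small for δ > 0 and is dropped in the standard sample-size formula.)
δ = d·√n ⇒ n = (δ/d)² = (2.996 / 0.93)² = 10.38.
Round up to the next whole unit.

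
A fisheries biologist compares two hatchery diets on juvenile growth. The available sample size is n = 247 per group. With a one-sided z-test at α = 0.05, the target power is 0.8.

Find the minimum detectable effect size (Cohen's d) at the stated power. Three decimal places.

Need Φ(δ − 1.645) = 0.8, so δ = 1.645 + 0.842 = 2.486.
δ = d·√(n/2) ⇒ d = δ/√(n/2) = 2.486/√(247/2) = 0.2237.

d ≈ 0.224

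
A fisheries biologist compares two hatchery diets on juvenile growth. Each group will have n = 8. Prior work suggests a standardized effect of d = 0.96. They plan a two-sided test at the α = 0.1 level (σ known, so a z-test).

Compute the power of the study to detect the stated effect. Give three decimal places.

Power ≈ 0.609

Noncentrality parameter: δ = d·√(n/2) = 0.96 × √(8/2) = 1.9200
Critical value for a two-sided test at α = 0.1: z_{α/2} = 1.645.
Power = Φ(δ − 1.645) + Φ(−δ − 1.645) = Φ(0.275) + Φ(-3.565) = 0.6084 + 0.0002 = 0.6086.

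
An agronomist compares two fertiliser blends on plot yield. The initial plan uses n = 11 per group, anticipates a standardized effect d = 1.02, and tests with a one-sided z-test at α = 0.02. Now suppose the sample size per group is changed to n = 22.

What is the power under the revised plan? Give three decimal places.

Power ≈ 0.908

With n = 22 per group: δ = d·√(n/2) = 1.02 × √(22/2) = 3.3830. Critical value z_{0.02} = 2.054.
Revised power = P(Z > 2.054 − δ) = Φ(1.329) = 0.9081.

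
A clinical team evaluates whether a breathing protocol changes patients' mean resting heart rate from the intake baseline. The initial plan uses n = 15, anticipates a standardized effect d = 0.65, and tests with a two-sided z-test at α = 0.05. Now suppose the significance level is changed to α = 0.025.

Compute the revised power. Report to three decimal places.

δ = d·√n = 0.65 × √15 = 2.5174 (unchanged). New critical value: z_{0.0125} = 2.241.
Revised power = Φ(δ − 2.241) + Φ(−δ − 2.241) = Φ(0.276) + Φ(-4.759) = 0.6087 + 0.0000 = 0.6087.

Power ≈ 0.609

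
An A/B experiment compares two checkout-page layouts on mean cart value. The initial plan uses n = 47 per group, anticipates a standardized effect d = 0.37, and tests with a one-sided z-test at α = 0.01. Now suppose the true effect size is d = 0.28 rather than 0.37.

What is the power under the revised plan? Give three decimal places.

Power ≈ 0.166

With d = 0.28: δ = d·√(n/2) = 0.28 × √(47/2) = 1.3574. Critical value z_{0.01} = 2.326.
Revised power = Φ(δ − 2.326) = Φ(-0.969) = 0.1663.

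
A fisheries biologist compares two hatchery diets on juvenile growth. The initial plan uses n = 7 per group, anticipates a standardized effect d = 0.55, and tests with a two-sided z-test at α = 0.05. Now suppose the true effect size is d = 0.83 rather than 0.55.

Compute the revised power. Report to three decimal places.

With d = 0.83: δ = d·√(n/2) = 0.83 × √(7/2) = 1.5528. Critical value z_{0.025} = 1.960.
Revised power = Φ(δ − 1.960) + Φ(−δ − 1.960) = Φ(-0.407) + Φ(-3.513) = 0.3419 + 0.0002 = 0.3422.

Power ≈ 0.342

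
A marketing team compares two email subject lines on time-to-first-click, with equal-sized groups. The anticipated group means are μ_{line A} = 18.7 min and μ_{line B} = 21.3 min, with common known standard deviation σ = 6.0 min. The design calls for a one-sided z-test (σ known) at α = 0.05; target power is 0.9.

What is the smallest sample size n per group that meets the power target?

n = 92 per group

Standardized effect: d = |μ_{line A} − μ_{line B}| / σ = |18.7 − 21.3| / 6.0 = 0.4333
Set Φ(δ − 1.645) = 0.9; then δ − 1.645 = Φ⁻¹(0.9) = 1.282, giving δ = 2.926.
δ = d·√(n/2) ⇒ n = 2(δ/d)² = 2 × (2.926 / 0.4333)² = 91.21.
Rounding up, n = 92 per group.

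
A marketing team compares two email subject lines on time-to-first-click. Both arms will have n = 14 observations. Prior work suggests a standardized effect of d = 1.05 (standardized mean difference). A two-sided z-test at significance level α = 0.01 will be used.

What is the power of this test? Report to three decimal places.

Noncentrality parameter: δ = d·√(n/2) = 1.05 × √(14/2) = 2.7780
Two-sided α = 0.01 → critical value z_{0.005} = 2.576.
Power = Φ(δ − 2.576) + Φ(−δ − 2.576) = Φ(0.202) + Φ(-5.354) = 0.5801 + 0.0000 = 0.5801.

Power ≈ 0.580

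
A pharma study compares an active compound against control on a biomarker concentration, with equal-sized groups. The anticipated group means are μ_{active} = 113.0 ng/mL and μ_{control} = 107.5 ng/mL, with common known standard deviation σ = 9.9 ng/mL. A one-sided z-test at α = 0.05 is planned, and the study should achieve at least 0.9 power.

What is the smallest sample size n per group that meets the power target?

Standardized effect: d = |μ_{active} − μ_{control}| / σ = |113.0 − 107.5| / 9.9 = 0.5556
Set Φ(δ − 1.645) = 0.9; then δ − 1.645 = Φ⁻¹(0.9) = 1.282, giving δ = 2.926.
δ = d·√(n/2) ⇒ n = 2(δ/d)² = 2 × (2.926 / 0.5556)² = 55.49.
Round up to the next whole unit.

n = 56 per group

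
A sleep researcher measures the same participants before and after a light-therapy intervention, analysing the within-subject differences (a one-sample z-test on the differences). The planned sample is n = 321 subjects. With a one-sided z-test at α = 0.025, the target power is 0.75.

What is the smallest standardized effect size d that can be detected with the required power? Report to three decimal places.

Need Φ(δ − 1.960) = 0.75, so δ = 1.960 + 0.674 = 2.634.
δ = d·√n ⇒ d = δ/√n = 2.634/√321 = 0.1470.

d ≈ 0.147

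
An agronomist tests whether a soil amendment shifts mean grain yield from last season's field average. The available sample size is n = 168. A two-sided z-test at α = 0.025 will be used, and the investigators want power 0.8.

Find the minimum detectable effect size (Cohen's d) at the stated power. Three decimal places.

Required noncentrality: δ = z_{0.0125} + z_{0.20} = 2.241 + 0.842 = 3.083.
(The second rejection-region term Φ(−δ − z_{α/2}) is negligible and dropped.)
δ = d·√n ⇒ d = δ/√n = 3.083/√168 = 0.2379.

d ≈ 0.238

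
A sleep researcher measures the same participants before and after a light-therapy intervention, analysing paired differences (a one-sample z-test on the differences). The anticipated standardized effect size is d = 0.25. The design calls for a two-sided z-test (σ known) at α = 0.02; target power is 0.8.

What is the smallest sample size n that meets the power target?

For power 0.8 need Φ(δ − z_{0.01}) = 0.8, so δ = z_{0.01} + z_{0.20} = 2.326 + 0.842 = 3.168.
(Ignoring the negligible lower-tail rejection probability gives the usual closed-form inversion.)
δ = d·√n ⇒ n = (δ/d)² = (3.168 / 0.25)² = 160.58.
Rounding up, n = 161.

n = 161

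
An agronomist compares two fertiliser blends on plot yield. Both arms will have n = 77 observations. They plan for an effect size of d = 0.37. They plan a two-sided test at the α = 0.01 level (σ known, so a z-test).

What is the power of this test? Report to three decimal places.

Noncentrality parameter: λ = d·√(n/2) = 0.37 × √(77/2) = 2.2958
Critical value for a two-sided test at α = 0.01: z_{α/2} = 2.576.
Power = Φ(λ − 2.576) + Φ(−λ − 2.576) = Φ(-0.280) + Φ(-4.872) = 0.3897 + 0.0000 = 0.3897.

Power ≈ 0.390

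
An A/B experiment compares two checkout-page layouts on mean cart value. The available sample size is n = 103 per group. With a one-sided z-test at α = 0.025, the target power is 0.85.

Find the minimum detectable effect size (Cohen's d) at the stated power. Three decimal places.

Required noncentrality: δ = z_{0.025} + z_{0.15} = 1.960 + 1.036 = 2.996.
δ = d·√(n/2) ⇒ d = δ/√(n/2) = 2.996/√(103/2) = 0.4175.

d ≈ 0.418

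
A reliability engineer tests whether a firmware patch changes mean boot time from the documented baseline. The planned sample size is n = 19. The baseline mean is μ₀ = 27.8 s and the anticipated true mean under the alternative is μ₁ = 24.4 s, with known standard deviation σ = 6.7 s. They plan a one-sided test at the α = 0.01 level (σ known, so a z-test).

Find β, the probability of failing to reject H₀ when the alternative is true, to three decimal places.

Standardized effect: d = |μ₁ − μ₀| / σ = |24.4 − 27.8| / 6.7 = 0.5075
Noncentrality parameter: δ = d·√n = 0.5075 × √19 = 2.2120
One-sided α = 0.01 → critical value z_{0.01} = 2.326.
Power = Φ(δ − 2.326) = Φ(-0.114) = 0.4545.
Type II error: β = 1 − power = 1 − 0.4545 = 0.5455.

β ≈ 0.546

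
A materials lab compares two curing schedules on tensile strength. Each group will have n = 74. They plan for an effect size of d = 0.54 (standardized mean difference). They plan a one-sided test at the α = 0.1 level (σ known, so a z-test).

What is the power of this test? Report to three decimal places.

Noncentrality parameter: δ = d·√(n/2) = 0.54 × √(74/2) = 3.2847
Critical value for a one-sided test at α = 0.1: z_α = 1.282.
Power = Φ(δ − 1.282) = Φ(2.003) = 0.9774.

Power ≈ 0.977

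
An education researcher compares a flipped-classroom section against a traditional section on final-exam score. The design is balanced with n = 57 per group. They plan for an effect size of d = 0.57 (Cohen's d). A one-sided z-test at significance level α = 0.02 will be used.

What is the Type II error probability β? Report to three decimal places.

β ≈ 0.161

Noncentrality parameter: δ = d·√(n/2) = 0.57 × √(57/2) = 3.0430
One-sided α = 0.02 → critical value z_{0.02} = 2.054.
Power = Φ(δ − 2.054) = Φ(0.989) = 0.8387.
Type II error: β = 1 − power = 1 − 0.8387 = 0.1613.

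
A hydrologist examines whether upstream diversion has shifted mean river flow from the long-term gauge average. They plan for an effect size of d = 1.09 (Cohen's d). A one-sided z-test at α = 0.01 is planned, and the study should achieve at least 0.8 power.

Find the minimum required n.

For power 0.8 need Φ(δ − z_{0.01}) = 0.8, so δ = z_{0.01} + z_{0.20} = 2.326 + 0.842 = 3.168.
δ = d·√n ⇒ n = (δ/d)² = (3.168 / 1.09)² = 8.45.
Round up to the next whole unit.

n = 9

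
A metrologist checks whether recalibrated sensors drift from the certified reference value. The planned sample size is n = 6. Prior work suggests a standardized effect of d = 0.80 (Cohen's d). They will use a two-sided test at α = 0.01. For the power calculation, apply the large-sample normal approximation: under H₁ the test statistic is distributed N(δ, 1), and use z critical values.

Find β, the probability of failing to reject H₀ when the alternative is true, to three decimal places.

Noncentrality parameter: δ = d·√n = 0.80 × √6 = 1.9596
Two-sided α = 0.01 → critical value z_{0.005} = 2.576.
Power = Φ(δ − 2.576) + Φ(−δ − 2.576) = Φ(-0.616) + Φ(-4.535) = 0.2689 + 0.0000 = 0.2689.
Type II error: β = 1 − power = 1 − 0.2689 = 0.7311.

β ≈ 0.731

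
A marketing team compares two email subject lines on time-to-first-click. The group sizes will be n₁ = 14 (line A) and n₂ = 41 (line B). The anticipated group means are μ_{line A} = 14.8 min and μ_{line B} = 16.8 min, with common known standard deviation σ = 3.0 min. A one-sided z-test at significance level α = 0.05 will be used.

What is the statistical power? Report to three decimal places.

Standardized effect: d = |μ_{line A} − μ_{line B}| / σ = |14.8 − 16.8| / 3.0 = 0.6667
Noncentrality parameter: δ = d / √(1/n₁ + 1/n₂) = 0.6667 / √(1/14 + 1/41) = 2.1537
One-sided α = 0.05 → critical value z_{0.05} = 1.645.
Power = P(Z > 1.645 − δ) = Φ(0.509) = 0.6946.

Power ≈ 0.695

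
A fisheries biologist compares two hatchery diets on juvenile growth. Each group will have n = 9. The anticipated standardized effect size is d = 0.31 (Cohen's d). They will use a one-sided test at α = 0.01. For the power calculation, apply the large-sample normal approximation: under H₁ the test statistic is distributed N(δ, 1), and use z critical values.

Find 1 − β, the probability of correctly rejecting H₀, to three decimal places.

Noncentrality parameter: δ = d·√(n/2) = 0.31 × √(9/2) = 0.6576
One-sided α = 0.01 → critical value z_{0.01} = 2.326.
Power = P(Z > 2.326 − δ) = Φ(-1.669) = 0.0476.

Power ≈ 0.048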